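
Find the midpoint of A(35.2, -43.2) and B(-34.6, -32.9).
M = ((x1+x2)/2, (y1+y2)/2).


Mx = (35.2 - 34.6)/2 = 0.6/2 = 0.3000
My = (-43.2 - 32.9)/2 = -76.1/2 = -38.0500

(0.3000, -38.0500)


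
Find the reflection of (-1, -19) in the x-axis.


Reflection rule for x-axis: (x, -y)
(-1, -19) -> (-1, 19)

(-1, 19)


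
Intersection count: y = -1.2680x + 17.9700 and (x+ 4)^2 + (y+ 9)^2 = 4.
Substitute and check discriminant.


Substitute y = -1.2680x + 17.9700: (x+ 4)^2 + (-1.2680x+17.9700+ 9)^2 = 4
Expand to Ax^2 + Bx + C = 0, where b-k = 26.97
A = 1+m^2 = 2.607824
B = 2(m(b-k) - h) = 2(-1.2680*26.97 + 4) = -60.39592
C = h^2 + (b-k)^2 - r^2 = 16 + 727.3809 - 4 = 739.3809
disc = B^2-4AC = 3647.6672 - 7712.7010 = -4065.0338
disc < 0

0 intersection points


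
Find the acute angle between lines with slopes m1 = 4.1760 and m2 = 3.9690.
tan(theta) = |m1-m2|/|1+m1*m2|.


m1-m2 = 0.207
1+m1*m2 = 17.574544
tan(theta) = |0.207/17.574544| = 0.011778
theta = arctan(|0.207/17.574544|) = 0.6748 degrees (acute angle)

0.6748 degrees


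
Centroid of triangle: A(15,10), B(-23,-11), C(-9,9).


Gx = (15- 23- 9)/3 = -17/3 = -5.6667
Gy = (10- 11+9)/3 = 8/3 = 2.6667

G = (-5.6667, 2.6667)


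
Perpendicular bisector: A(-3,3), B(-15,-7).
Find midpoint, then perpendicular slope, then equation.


Midpoint = (-9, -2)
Slope of AB = dy/dx = -10/(-12) = 0.8333
Perp slope = -dx/dy = -12/10 = -1.2000
b = My - (perp slope)*Mx = -2 + (-12*(-9))/(-10) = -2 - 10.8000 = -12.8000

y = -1.2000x - 12.8000


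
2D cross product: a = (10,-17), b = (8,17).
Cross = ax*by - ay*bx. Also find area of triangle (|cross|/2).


cross = 10*17 + 17*8 = 170 + 136 = 306
Triangle area = |306|/2 = 306/2 = 153.0000

cross = 306, triangle area = 153.0000


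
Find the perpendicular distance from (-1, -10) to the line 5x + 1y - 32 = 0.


|5*(-1) + 1*(-10) - 32| = |-47| = 47
sqrt(25 + 1) = sqrt(26) = 5.0990
d = 47/sqrt(26) = 9.2175

9.2175


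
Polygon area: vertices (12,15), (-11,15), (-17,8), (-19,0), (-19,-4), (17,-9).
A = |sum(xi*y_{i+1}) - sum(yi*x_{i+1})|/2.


sum(xi*y_{i+1}) = 12*15 - 11*8 - 17*0 - 19*(-4) - 19*(-9) + 17*15 = 594
sum(yi*x_{i+1}) = 15*(-11) + 15*(-17) + 8*(-19) + 0*(-19) - 4*17 - 9*12 = -748
Area = |594 + 748|/2 = 1342/2 = 671.0000

671.0000 sq units


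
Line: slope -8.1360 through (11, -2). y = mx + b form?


y + 2 = -8.1360(x - 11)
y = -8.1360x - 2 + 8.1360*11
y = -8.1360x + 87.4960

y = -8.1360x + 87.4960


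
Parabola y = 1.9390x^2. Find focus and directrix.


a = 1.9390
1/(4a) = 0.1289
Focus = (0, 0.1289)
Directrix: y = -0.1289

Focus = (0, 0.1289), Directrix: y = -0.1289


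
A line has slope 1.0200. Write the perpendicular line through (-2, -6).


Perpendicular slope = -1/m1 = -1/1.0200 = -0.9804
b2 = y0 - m2*x0 = -6 - 2/1.0200 = -6 - 1.9608 = -7.9608

y = -0.9804x - 7.9608


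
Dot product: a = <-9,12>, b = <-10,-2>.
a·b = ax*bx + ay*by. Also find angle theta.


a·b = -9*(-10) + 12*(-2) = 90 - 24 = 66
|a| = sqrt(81+144) = 15.0000
|b| = sqrt(100+4) = 10.1980
cos(theta) = 66/(sqrt(225)*sqrt(104)) = 66/sqrt(23400) = 0.431455
theta = arccos(66/sqrt(23400)) = 64.4400 degrees

a·b = 66, theta = 64.4400 deg


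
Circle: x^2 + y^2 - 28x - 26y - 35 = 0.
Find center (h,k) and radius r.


h = -D/2 = 28/2 = 14
k = -E/2 = 26/2 = 13
r^2 = h^2 + k^2 - F = 196 + 169 + 35 = 400
r = 20

Center (14, 13), radius = 20


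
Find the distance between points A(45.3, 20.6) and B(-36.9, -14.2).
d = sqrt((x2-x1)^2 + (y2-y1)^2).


dx = -36.9 - 45.3 = -82.2
dy = -14.2 - 20.6 = -34.8
d = sqrt(6756.84 + 1211.04) = sqrt(7967.88) = 89.2630

89.2630


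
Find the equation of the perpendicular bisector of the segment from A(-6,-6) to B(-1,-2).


Midpoint = (-3.5, -4)
Slope of AB = dy/dx = 4/5 = 0.8000
Perp slope = -dx/dy = -5/4 = -1.2500
b = My - (perp slope)*Mx = -4 + (5*(-3.5))/4 = -4 - 4.3750 = -8.3750

y = -1.2500x - 8.3750


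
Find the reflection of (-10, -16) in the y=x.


Reflection rule for y=x: (y, x)
(-10, -16) -> (-16, -10)

(-16, -10)


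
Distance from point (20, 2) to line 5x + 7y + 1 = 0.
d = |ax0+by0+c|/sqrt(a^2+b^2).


|5*20 + 7*2 + 1| = |115| = 115
sqrt(25 + 49) = sqrt(74) = 8.6023
d = 115/sqrt(74) = 13.3685

13.3685


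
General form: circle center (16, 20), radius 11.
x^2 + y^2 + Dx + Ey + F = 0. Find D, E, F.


(x-16)^2 + (y-20)^2 = 11^2
D = -2h = -32, E = -2k = -40
F = h^2+k^2-r^2 = 256+400-121 = 535

D = -32, E = -40, F = 535


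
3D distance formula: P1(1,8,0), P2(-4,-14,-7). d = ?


dx=-5, dy=-22, dz=-7
d = sqrt(25+484+49) = sqrt(558) = 23.6220

23.6220


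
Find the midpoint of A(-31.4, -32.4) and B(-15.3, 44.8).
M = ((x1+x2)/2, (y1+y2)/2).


Mx = (-31.4 - 15.3)/2 = -46.7/2 = -23.3500
My = (-32.4 + 44.8)/2 = 12.4/2 = 6.2000

(-23.3500, 6.2000)


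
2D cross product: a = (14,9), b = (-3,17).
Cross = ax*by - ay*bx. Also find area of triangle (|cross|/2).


cross = 14*17 - 9*(-3) = 238 + 27 = 265
Triangle area = |265|/2 = 265/2 = 132.5000

cross = 265, triangle area = 132.5000


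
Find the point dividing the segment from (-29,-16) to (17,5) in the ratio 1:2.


Px = (1*17 + 2*(-29))/3 = -41/3 = -13.6667
Py = (1*5 + 2*(-16))/3 = -27/3 = -9.0000

P = (-13.6667, -9.0000)


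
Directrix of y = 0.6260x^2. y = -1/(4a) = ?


a = 0.6260
1/(4a) = 0.3994
directrix: y = -0.3994 = -0.3994

y = -0.3994


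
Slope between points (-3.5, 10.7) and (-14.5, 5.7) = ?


dy = 5.7 - 10.7 = -5
dx = -14.5 + 3.5 = -11.0
m = -5/(-11.0) = 0.4545

m = 0.4545


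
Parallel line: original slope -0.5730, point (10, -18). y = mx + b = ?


Parallel lines have equal slopes.
m2 = -0.5730
b2 = -18 + 0.5730*10 = -12.2700

y = -0.5730x - 12.2700


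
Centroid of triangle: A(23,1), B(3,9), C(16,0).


Gx = (23+3+16)/3 = 42/3 = 14.0000
Gy = (1+9+0)/3 = 10/3 = 3.3333

G = (14.0000, 3.3333)


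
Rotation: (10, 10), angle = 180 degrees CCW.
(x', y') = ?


cos(180) = -1, sin(180) = 0
x' = 10*(-1) - 10*0 = -10
y' = 10*0 + 10*(-1) = -10

(-10, -10)


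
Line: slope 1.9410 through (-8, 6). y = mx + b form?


y - 6 = 1.9410(x + 8)
y = 1.9410x + 6 - 1.9410*(-8)
y = 1.9410x + 21.5280

y = 1.9410x + 21.5280


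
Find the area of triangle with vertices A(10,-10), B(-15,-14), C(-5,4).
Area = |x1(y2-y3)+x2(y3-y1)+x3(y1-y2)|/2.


10*(-14-4) = -180
-15*(4+ 10) = -210
-5*(-10+ 14) = -20
sum = -410
Area = |-410|/2 = 205.0000

205.0000 sq units


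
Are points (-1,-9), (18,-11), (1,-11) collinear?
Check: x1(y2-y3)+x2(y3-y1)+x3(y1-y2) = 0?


-1*(-11+ 11) + 18*(-11+ 9) + 1*(-9+ 11)
= 0 - 36 + 2 = -34

No, not collinear (determinant = -34)


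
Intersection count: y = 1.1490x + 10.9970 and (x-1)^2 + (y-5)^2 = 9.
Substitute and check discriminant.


Substitute y = 1.1490x + 10.9970: (x-1)^2 + (1.1490x+10.9970-5)^2 = 9
Expand to Ax^2 + Bx + C = 0, where b-k = 5.997
A = 1+m^2 = 2.320201
B = 2(m(b-k) - h) = 2(1.1490*5.997 - 1) = 11.781106
C = h^2 + (b-k)^2 - r^2 = 1 + 35.964009 - 9 = 27.964009
disc = B^2-4AC = 138.7945 - 259.5285 = -120.7340
disc < 0

0 intersection points


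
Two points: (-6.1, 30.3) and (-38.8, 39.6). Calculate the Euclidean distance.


dx = -38.8 + 6.1 = -32.7
dy = 39.6 - 30.3 = 9.3
d = sqrt(1069.29 + 86.49) = sqrt(1155.78) = 33.9968

33.9968


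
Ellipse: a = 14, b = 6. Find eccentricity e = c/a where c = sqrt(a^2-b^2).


c = sqrt(196-36) = sqrt(160) = 12.6491
e = c/a = sqrt(160)/14 = 0.9035

e = 0.9035


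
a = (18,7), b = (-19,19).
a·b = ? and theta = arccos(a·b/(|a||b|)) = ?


a·b = 18*(-19) + 7*19 = -342 + 133 = -209
|a| = sqrt(324+49) = 19.3132
|b| = sqrt(361+361) = 26.8701
cos(theta) = -209/(sqrt(373)*sqrt(722)) = -209/sqrt(269306) = -0.402739
theta = arccos(-209/sqrt(269306)) = 113.7495 degrees

a·b = -209, theta = 113.7495 deg


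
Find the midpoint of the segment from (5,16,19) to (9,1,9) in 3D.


Mx = (5+9)/2 = 7.0000
My = (16+1)/2 = 8.5000
Mz = (19+9)/2 = 14.0000

M = (7.0000, 8.5000, 14.0000)


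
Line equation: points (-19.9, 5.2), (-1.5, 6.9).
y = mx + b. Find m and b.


m = (1.7)/(18.4) = 0.0924
b = y1 - m*x1 = 5.2 - (1.7*(-19.9))/(18.4) = 5.2 + 1.8386 = 7.0386

y = 0.0924x + 7.0386


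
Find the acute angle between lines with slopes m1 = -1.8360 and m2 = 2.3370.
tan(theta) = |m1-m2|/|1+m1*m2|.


m1-m2 = -4.173
1+m1*m2 = -3.290732
tan(theta) = |-4.173/(-3.290732)| = 1.268107
theta = arctan(|-4.173/(-3.290732)|) = 51.7415 degrees (acute angle)

51.7415 degrees


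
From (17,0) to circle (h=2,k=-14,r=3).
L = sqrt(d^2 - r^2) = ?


d = sqrt((17-2)^2 + (0+ 14)^2) = sqrt(225+196) = 20.5183
L = sqrt(421.0000 - 9) = sqrt(412.0000) = 20.2978

20.2978


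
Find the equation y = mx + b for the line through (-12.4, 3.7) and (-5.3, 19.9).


m = (16.2)/(7.1) = 2.2817
b = y1 - m*x1 = 3.7 - (16.2*(-12.4))/(7.1) = 3.7 + 28.2930 = 31.9930

y = 2.2817x + 31.9930


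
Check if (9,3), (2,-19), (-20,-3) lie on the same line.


9*(-19+ 3) + 2*(-3-3) - 20*(3+ 19)
= -144 - 12 - 440 = -596

No, not collinear (determinant = -596)


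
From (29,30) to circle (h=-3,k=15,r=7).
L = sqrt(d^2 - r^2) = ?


d = sqrt((29+ 3)^2 + (30-15)^2) = sqrt(1024+225) = 35.3412
L = sqrt(1249.0000 - 49) = sqrt(1200.0000) = 34.6410

34.6410


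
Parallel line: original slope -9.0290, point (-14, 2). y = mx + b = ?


Parallel lines have equal slopes.
m2 = -9.0290
b2 = 2 + 9.0290*(-14) = -124.4060

y = -9.0290x - 124.4060


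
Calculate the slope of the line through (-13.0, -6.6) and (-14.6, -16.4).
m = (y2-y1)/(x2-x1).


dy = -16.4 + 6.6 = -9.8
dx = -14.6 + 13.0 = -1.6
m = -9.8/(-1.6) = 6.1250

m = 6.1250


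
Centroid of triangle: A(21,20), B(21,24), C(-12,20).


Gx = (21+21- 12)/3 = 30/3 = 10.0000
Gy = (20+24+20)/3 = 64/3 = 21.3333

G = (10.0000, 21.3333)


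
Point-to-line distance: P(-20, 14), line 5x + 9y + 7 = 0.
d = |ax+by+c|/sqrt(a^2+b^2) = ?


|5*(-20) + 9*14 + 7| = |33| = 33
sqrt(25 + 81) = sqrt(106) = 10.2956
d = 33/sqrt(106) = 3.2052

3.2052


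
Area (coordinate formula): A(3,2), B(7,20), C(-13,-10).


3*(20+ 10) = 90
7*(-10-2) = -84
-13*(2-20) = 234
sum = 240
Area = |240|/2 = 120.0000

120.0000 sq units


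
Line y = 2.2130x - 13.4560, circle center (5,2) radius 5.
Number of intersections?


Substitute y = 2.2130x - 13.4560: (x-5)^2 + (2.2130x- 13.4560-2)^2 = 25
Expand to Ax^2 + Bx + C = 0, where b-k = -15.456
A = 1+m^2 = 5.897369
B = 2(m(b-k) - h) = 2(2.2130*(-15.456) - 5) = -78.408256
C = h^2 + (b-k)^2 - r^2 = 25 + 238.887936 - 25 = 238.887936
disc = B^2-4AC = 6147.8546 - 5635.2412 = 512.6134
disc > 0

2 intersection points


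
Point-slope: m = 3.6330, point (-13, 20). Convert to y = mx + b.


y - 20 = 3.6330(x + 13)
y = 3.6330x + 20 - 3.6330*(-13)
y = 3.6330x + 67.2290

y = 3.6330x + 67.2290


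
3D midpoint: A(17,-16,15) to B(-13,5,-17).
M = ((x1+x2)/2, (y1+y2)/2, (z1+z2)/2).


Mx = (17- 13)/2 = 2.0000
My = (-16+5)/2 = -5.5000
Mz = (15- 17)/2 = -1.0000

M = (2.0000, -5.5000, -1.0000)


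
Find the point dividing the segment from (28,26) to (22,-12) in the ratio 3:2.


Px = (3*22 + 2*28)/5 = 122/5 = 24.4000
Py = (3*(-12) + 2*26)/5 = 16/5 = 3.2000

P = (24.4000, 3.2000)


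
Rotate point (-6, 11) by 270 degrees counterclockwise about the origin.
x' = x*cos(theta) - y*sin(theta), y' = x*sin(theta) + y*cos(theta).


cos(270) = 0, sin(270) = -1
x' = -6*0 - 11*(-1) = 11
y' = -6*(-1) + 11*0 = 6

(11, 6)


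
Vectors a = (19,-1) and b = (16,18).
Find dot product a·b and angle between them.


a·b = 19*16 - 1*18 = 304 - 18 = 286
|a| = sqrt(361+1) = 19.0263
|b| = sqrt(256+324) = 24.0832
cos(theta) = 286/(sqrt(362)*sqrt(580)) = 286/sqrt(209960) = 0.624163
theta = arccos(286/sqrt(209960)) = 51.3792 degrees

a·b = 286, theta = 51.3792 deg


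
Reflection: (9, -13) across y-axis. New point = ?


Reflection rule for y-axis: (-x, y)
(9, -13) -> (-9, -13)

(-9, -13)


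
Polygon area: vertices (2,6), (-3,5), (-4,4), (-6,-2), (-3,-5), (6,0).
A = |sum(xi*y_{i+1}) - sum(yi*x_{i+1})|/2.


sum(xi*y_{i+1}) = 2*5 - 3*4 - 4*(-2) - 6*(-5) - 3*0 + 6*6 = 72
sum(yi*x_{i+1}) = 6*(-3) + 5*(-4) + 4*(-6) - 2*(-3) - 5*6 + 0*2 = -86
Area = |72 + 86|/2 = 158/2 = 79.0000

79.0000 sq units


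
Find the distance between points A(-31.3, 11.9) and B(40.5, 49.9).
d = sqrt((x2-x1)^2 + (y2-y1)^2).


dx = 40.5 + 31.3 = 71.8
dy = 49.9 - 11.9 = 38.0
d = sqrt(5155.24 + 1444.0) = sqrt(6599.24) = 81.2357

81.2357


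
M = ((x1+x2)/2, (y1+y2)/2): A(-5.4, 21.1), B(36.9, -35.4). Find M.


Mx = (-5.4 + 36.9)/2 = 31.5/2 = 15.7500
My = (21.1 - 35.4)/2 = -14.3/2 = -7.1500

(15.7500, -7.1500)


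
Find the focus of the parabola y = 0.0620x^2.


a = 0.0620
4a = 0.2480
focus = (0, 1/0.2480) = (0, 4.0323)

Focus = (0, 4.0323)


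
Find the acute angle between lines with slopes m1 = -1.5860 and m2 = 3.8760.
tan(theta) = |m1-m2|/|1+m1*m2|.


m1-m2 = -5.462
1+m1*m2 = -5.147336
tan(theta) = |-5.462/(-5.147336)| = 1.061131
theta = arctan(|-5.462/(-5.147336)|) = 46.6988 degrees (acute angle)

46.6988 degrees


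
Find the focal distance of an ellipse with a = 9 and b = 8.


c^2 = 9^2 - 8^2 = 81 - 64 = 17
c = sqrt(17) = 4.1231

c = 4.1231


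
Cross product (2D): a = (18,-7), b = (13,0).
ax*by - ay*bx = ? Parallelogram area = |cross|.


cross = 18*0 + 7*13 = 0 + 91 = 91
Parallelogram area = |91| = 91

cross = 91, parallelogram area = 91


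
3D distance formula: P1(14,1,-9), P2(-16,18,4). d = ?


dx=-30, dy=17, dz=13
d = sqrt(900+289+169) = sqrt(1358) = 36.8511

36.8511


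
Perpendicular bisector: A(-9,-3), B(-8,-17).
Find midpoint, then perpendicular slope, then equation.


Midpoint = (-8.5, -10)
Slope of AB = dy/dx = -14/1 = -14.0000
Perp slope = -dx/dy = 1/14 = 0.0714
b = My - (perp slope)*Mx = -10 + (1*(-8.5))/(-14) = -10 + 0.6071 = -9.3929

y = 0.0714x - 9.3929


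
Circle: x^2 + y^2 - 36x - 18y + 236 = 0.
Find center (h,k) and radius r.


h = -D/2 = 36/2 = 18
k = -E/2 = 18/2 = 9
r^2 = h^2 + k^2 - F = 324 + 81 - 236 = 169
r = 13

Center (18, 9), radius = 13


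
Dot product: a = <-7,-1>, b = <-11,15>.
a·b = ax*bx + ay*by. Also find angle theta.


a·b = -7*(-11) - 1*15 = 77 - 15 = 62
|a| = sqrt(49+1) = 7.0711
|b| = sqrt(121+225) = 18.6011
cos(theta) = 62/(sqrt(50)*sqrt(346)) = 62/sqrt(17300) = 0.471377
theta = arccos(62/sqrt(17300)) = 61.8763 degrees

a·b = 62, theta = 61.8763 deg


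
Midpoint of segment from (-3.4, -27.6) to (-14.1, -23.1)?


Mx = (-3.4 - 14.1)/2 = -17.5/2 = -8.7500
My = (-27.6 - 23.1)/2 = -50.7/2 = -25.3500

(-8.7500, -25.3500)


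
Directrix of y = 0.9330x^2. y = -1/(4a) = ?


a = 0.9330
1/(4a) = 0.2680
directrix: y = -0.2680 = -0.2680

y = -0.2680


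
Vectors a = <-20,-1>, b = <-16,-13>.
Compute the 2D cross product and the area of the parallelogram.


cross = -20*(-13) + 1*(-16) = 260 - 16 = 244
Parallelogram area = |244| = 244

cross = 244, parallelogram area = 244


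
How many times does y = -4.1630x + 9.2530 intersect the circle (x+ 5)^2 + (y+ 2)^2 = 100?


Substitute y = -4.1630x + 9.2530: (x+ 5)^2 + (-4.1630x+9.2530+ 2)^2 = 100
Expand to Ax^2 + Bx + C = 0, where b-k = 11.253
A = 1+m^2 = 18.330569
B = 2(m(b-k) - h) = 2(-4.1630*11.253 + 5) = -83.692478
C = h^2 + (b-k)^2 - r^2 = 25 + 126.630009 - 100 = 51.630009
disc = B^2-4AC = 7004.4309 - 3785.6298 = 3218.8011
disc > 0

2 intersection points


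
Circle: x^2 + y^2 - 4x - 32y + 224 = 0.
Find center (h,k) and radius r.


h = -D/2 = 4/2 = 2
k = -E/2 = 32/2 = 16
r^2 = h^2 + k^2 - F = 4 + 256 - 224 = 36
r = 6

Center (2, 16), radius = 6


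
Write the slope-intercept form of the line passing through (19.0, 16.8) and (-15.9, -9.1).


m = (-25.9)/(-34.9) = 0.7421
b = y1 - m*x1 = 16.8 - (-25.9*19.0)/(-34.9) = 16.8 - 14.1003 = 2.6997

y = 0.7421x + 2.6997


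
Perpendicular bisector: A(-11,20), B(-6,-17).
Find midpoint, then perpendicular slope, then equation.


Midpoint = (-8.5, 1.5)
Slope of AB = dy/dx = -37/5 = -7.4000
Perp slope = -dx/dy = 5/37 = 0.1351
b = My - (perp slope)*Mx = 1.5 + (5*(-8.5))/(-37) = 1.5 + 1.1486 = 2.6486

y = 0.1351x + 2.6486


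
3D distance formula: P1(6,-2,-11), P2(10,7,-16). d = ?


dx=4, dy=9, dz=-5
d = sqrt(16+81+25) = sqrt(122) = 11.0454

11.0454


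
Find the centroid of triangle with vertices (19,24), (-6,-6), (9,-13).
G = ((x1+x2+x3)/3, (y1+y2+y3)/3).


Gx = (19- 6+9)/3 = 22/3 = 7.3333
Gy = (24- 6- 13)/3 = 5/3 = 1.6667

G = (7.3333, 1.6667)


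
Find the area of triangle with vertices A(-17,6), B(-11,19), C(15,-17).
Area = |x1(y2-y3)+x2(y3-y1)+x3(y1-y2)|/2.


-17*(19+ 17) = -612
-11*(-17-6) = 253
15*(6-19) = -195
sum = -554
Area = |-554|/2 = 277.0000

277.0000 sq units


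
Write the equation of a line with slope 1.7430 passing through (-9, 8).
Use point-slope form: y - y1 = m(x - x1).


y - 8 = 1.7430(x + 9)
y = 1.7430x + 8 - 1.7430*(-9)
y = 1.7430x + 23.6870

y = 1.7430x + 23.6870


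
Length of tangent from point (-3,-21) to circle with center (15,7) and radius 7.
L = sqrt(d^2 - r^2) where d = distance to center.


d = sqrt((-3-15)^2 + (-21-7)^2) = sqrt(324+784) = 33.2866
L = sqrt(1108.0000 - 49) = sqrt(1059.0000) = 32.5423

32.5423


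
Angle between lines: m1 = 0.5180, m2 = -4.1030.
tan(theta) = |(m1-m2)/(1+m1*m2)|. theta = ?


m1-m2 = 4.621
1+m1*m2 = -1.125354
tan(theta) = |4.621/(-1.125354)| = 4.106263
theta = arctan(|4.621/(-1.125354)|) = 76.3132 degrees (acute angle)

76.3132 degrees


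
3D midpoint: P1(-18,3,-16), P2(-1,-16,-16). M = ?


Mx = (-18- 1)/2 = -9.5000
My = (3- 16)/2 = -6.5000
Mz = (-16- 16)/2 = -16.0000

M = (-9.5000, -6.5000, -16.0000)


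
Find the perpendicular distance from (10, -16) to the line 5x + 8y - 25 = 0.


|5*10 + 8*(-16) - 25| = |-103| = 103
sqrt(25 + 64) = sqrt(89) = 9.4340
d = 103/sqrt(89) = 10.9180

10.9180


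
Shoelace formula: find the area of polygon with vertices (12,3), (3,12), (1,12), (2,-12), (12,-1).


sum(xi*y_{i+1}) = 12*12 + 3*12 + 1*(-12) + 2*(-1) + 12*3 = 202
sum(yi*x_{i+1}) = 3*3 + 12*1 + 12*2 - 12*12 - 1*12 = -111
Area = |202 + 111|/2 = 313/2 = 156.5000

156.5000 sq units


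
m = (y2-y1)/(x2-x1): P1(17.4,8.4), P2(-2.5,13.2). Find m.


dy = 13.2 - 8.4 = 4.8
dx = -2.5 - 17.4 = -19.9
m = 4.8/(-19.9) = -0.2412

m = -0.2412


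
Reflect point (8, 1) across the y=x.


Reflection rule for y=x: (y, x)
(8, 1) -> (1, 8)

(1, 8)


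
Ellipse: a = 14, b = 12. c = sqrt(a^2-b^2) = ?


c^2 = 14^2 - 12^2 = 196 - 144 = 52
c = sqrt(52) = 7.2111

c = 7.2111


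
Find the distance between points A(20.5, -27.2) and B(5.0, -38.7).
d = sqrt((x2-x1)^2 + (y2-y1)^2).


dx = 5.0 - 20.5 = -15.5
dy = -38.7 + 27.2 = -11.5
d = sqrt(240.25 + 132.25) = sqrt(372.5) = 19.3003

19.3003


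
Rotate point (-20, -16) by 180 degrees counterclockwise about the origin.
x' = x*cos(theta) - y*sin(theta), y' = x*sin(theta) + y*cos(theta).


cos(180) = -1, sin(180) = 0
x' = -20*(-1) + 16*0 = 20
y' = -20*0 - 16*(-1) = 16

(20, 16)


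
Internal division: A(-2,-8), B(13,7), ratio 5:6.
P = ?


Px = (5*13 + 6*(-2))/11 = 53/11 = 4.8182
Py = (5*7 + 6*(-8))/11 = -13/11 = -1.1818

P = (4.8182, -1.1818)


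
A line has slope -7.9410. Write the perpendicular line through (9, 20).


Perpendicular slope = -1/m1 = -1/(-7.9410) = 0.1259
b2 = y0 - m2*x0 = 20 + 9/(-7.9410) = 20 - 1.1334 = 18.8666

y = 0.1259x + 18.8666


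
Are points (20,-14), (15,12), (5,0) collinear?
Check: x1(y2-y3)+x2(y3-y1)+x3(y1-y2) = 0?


20*(12-0) + 15*(0+ 14) + 5*(-14-12)
= 240 + 210 - 130 = 320

No, not collinear (determinant = 320)


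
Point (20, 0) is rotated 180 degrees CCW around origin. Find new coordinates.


cos(180) = -1, sin(180) = 0
x' = 20*(-1) - 0*0 = -20
y' = 20*0 + 0*(-1) = 0

(-20, 0)


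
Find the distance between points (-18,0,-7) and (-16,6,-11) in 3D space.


dx=2, dy=6, dz=-4
d = sqrt(4+36+16) = sqrt(56) = 7.4833

7.4833


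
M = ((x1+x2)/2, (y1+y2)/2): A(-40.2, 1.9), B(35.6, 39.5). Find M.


Mx = (-40.2 + 35.6)/2 = -4.6/2 = -2.3000
My = (1.9 + 39.5)/2 = 41.4/2 = 20.7000

(-2.3000, 20.7000)


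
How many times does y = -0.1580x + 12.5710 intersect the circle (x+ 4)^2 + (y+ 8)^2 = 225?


Substitute y = -0.1580x + 12.5710: (x+ 4)^2 + (-0.1580x+12.5710+ 8)^2 = 225
Expand to Ax^2 + Bx + C = 0, where b-k = 20.571
A = 1+m^2 = 1.024964
B = 2(m(b-k) - h) = 2(-0.1580*20.571 + 4) = 1.499564
C = h^2 + (b-k)^2 - r^2 = 16 + 423.166041 - 225 = 214.166041
disc = B^2-4AC = 2.2487 - 878.0499 = -875.8012
disc < 0

0 intersection points


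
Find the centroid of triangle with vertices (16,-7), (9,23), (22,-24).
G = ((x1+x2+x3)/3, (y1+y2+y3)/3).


Gx = (16+9+22)/3 = 47/3 = 15.6667
Gy = (-7+23- 24)/3 = -8/3 = -2.6667

G = (15.6667, -2.6667)


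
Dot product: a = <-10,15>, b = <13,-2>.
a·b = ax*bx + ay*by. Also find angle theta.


a·b = -10*13 + 15*(-2) = -130 - 30 = -160
|a| = sqrt(100+225) = 18.0278
|b| = sqrt(169+4) = 13.1529
cos(theta) = -160/(sqrt(325)*sqrt(173)) = -160/sqrt(56225) = -0.674769
theta = arccos(-160/sqrt(56225)) = 132.4362 degrees

a·b = -160, theta = 132.4362 deg


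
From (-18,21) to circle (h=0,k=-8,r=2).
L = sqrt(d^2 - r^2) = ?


d = sqrt((-18-0)^2 + (21+ 8)^2) = sqrt(324+841) = 34.1321
L = sqrt(1165.0000 - 4) = sqrt(1161.0000) = 34.0735

34.0735


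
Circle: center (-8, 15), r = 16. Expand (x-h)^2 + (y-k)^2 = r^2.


(x+ 8)^2 + (y-15)^2 = 16^2
D = -2h = 16, E = -2k = -30
F = h^2+k^2-r^2 = 64+225-256 = 33

x^2 + y^2 + 16x - 30y + 33 = 0


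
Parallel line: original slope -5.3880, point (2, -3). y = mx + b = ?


Parallel lines have equal slopes.
m2 = -5.3880
b2 = -3 + 5.3880*2 = 7.7760

y = -5.3880x + 7.7760


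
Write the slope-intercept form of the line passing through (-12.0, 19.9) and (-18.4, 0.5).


m = (-19.4)/(-6.4) = 3.0313
b = y1 - m*x1 = 19.9 - (-19.4*(-12.0))/(-6.4) = 19.9 + 36.3750 = 56.2750

y = 3.0313x + 56.2750


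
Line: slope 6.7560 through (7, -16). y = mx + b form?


y + 16 = 6.7560(x - 7)
y = 6.7560x - 16 - 6.7560*7
y = 6.7560x - 63.2920

y = 6.7560x - 63.2920


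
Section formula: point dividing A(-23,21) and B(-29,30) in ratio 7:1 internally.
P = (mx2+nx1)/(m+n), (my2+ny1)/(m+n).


Px = (7*(-29) + 1*(-23))/8 = -226/8 = -28.2500
Py = (7*30 + 1*21)/8 = 231/8 = 28.8750

P = (-28.2500, 28.8750)


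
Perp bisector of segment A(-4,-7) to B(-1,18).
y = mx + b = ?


Midpoint = (-2.5, 5.5)
Slope of AB = dy/dx = 25/3 = 8.3333
Perp slope = -dx/dy = -3/25 = -0.1200
b = My - (perp slope)*Mx = 5.5 + (3*(-2.5))/25 = 5.5 - 0.3000 = 5.2000

y = -0.1200x + 5.2000


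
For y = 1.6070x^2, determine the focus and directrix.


a = 1.6070
1/(4a) = 0.1556
Focus = (0, 0.1556)
Directrix: y = -0.1556

Focus = (0, 0.1556), Directrix: y = -0.1556


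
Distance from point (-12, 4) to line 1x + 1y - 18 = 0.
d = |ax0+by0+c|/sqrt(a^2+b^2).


|1*(-12) + 1*4 - 18| = |-26| = 26
sqrt(1 + 1) = sqrt(2) = 1.4142
d = 26/sqrt(2) = 18.3848

18.3848


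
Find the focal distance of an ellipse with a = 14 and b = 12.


c^2 = 14^2 - 12^2 = 196 - 144 = 52
c = sqrt(52) = 7.2111

c = 7.2111


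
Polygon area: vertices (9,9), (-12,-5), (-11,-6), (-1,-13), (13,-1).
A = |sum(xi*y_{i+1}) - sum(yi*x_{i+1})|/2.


sum(xi*y_{i+1}) = 9*(-5) - 12*(-6) - 11*(-13) - 1*(-1) + 13*9 = 288
sum(yi*x_{i+1}) = 9*(-12) - 5*(-11) - 6*(-1) - 13*13 - 1*9 = -225
Area = |288 + 225|/2 = 513/2 = 256.5000

256.5000 sq units


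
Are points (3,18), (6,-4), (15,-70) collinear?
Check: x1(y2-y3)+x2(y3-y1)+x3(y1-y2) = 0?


3*(-4+ 70) + 6*(-70-18) + 15*(18+ 4)
= 198 - 528 + 330 = 0

Yes, collinear (determinant = 0)


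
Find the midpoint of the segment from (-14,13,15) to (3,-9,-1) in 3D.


Mx = (-14+3)/2 = -5.5000
My = (13- 9)/2 = 2.0000
Mz = (15- 1)/2 = 7.0000

M = (-5.5000, 2.0000, 7.0000)


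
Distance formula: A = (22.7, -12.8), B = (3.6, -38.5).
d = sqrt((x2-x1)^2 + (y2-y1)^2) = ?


dx = 3.6 - 22.7 = -19.1
dy = -38.5 + 12.8 = -25.7
d = sqrt(364.81 + 660.49) = sqrt(1025.3) = 32.0203

32.0203


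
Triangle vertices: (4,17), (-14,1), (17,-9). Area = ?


4*(1+ 9) = 40
-14*(-9-17) = 364
17*(17-1) = 272
sum = 676
Area = |676|/2 = 338.0000

338.0000 sq units


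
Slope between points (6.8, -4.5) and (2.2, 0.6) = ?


dy = 0.6 + 4.5 = 5.1
dx = 2.2 - 6.8 = -4.6
m = 5.1/(-4.6) = -1.1087

m = -1.1087


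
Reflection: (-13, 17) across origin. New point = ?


Reflection rule for origin: (-x, -y)
(-13, 17) -> (13, -17)

(13, -17)


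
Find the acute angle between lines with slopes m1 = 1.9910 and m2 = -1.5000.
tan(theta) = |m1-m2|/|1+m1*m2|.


m1-m2 = 3.491
1+m1*m2 = -1.9865
tan(theta) = |3.491/(-1.9865)| = 1.757362
theta = arctan(|3.491/(-1.9865)|) = 60.3586 degrees (acute angle)

60.3586 degrees


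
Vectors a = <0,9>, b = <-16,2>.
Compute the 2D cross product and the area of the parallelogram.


cross = 0*2 - 9*(-16) = 0 + 144 = 144
Parallelogram area = |144| = 144

cross = 144, parallelogram area = 144


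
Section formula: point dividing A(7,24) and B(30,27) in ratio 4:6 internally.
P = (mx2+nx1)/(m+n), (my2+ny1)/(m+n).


Px = (4*30 + 6*7)/10 = 162/10 = 16.2000
Py = (4*27 + 6*24)/10 = 252/10 = 25.2000

P = (16.2000, 25.2000)


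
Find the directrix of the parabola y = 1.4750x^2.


a = 1.4750
1/(4a) = 0.1695
directrix: y = -0.1695 = -0.1695

y = -0.1695


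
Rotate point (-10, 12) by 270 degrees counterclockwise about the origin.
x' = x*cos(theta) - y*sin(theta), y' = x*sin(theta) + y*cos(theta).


cos(270) = 0, sin(270) = -1
x' = -10*0 - 12*(-1) = 12
y' = -10*(-1) + 12*0 = 10

(12, 10)


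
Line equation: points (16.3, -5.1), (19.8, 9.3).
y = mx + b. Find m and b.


m = (14.4)/(3.5) = 4.1143
b = y1 - m*x1 = -5.1 - (14.4*16.3)/(3.5) = -5.1 - 67.0629 = -72.1629

y = 4.1143x - 72.1629


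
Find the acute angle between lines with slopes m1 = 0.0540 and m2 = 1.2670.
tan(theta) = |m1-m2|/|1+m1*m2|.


m1-m2 = -1.213
1+m1*m2 = 1.068418
tan(theta) = |-1.213/1.068418| = 1.135323
theta = arctan(|-1.213/1.068418|) = 48.6262 degrees (acute angle)

48.6262 degrees


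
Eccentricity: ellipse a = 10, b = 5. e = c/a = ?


c = sqrt(100-25) = sqrt(75) = 8.6603
e = c/a = sqrt(75)/10 = 0.8660

e = 0.8660


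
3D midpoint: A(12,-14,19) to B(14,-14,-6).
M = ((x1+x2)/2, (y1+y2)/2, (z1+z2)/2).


Mx = (12+14)/2 = 13.0000
My = (-14- 14)/2 = -14.0000
Mz = (19- 6)/2 = 6.5000

M = (13.0000, -14.0000, 6.5000)


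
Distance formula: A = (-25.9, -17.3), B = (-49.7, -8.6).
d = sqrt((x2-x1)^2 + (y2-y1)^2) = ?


dx = -49.7 + 25.9 = -23.8
dy = -8.6 + 17.3 = 8.7
d = sqrt(566.44 + 75.69) = sqrt(642.13) = 25.3403

25.3403


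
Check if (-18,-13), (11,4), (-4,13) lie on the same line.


-18*(4-13) + 11*(13+ 13) - 4*(-13-4)
= 162 + 286 + 68 = 516

No, not collinear (determinant = 516)


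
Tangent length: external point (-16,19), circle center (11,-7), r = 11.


d = sqrt((-16-11)^2 + (19+ 7)^2) = sqrt(729+676) = 37.4833
L = sqrt(1405.0000 - 121) = sqrt(1284.0000) = 35.8329

35.8329


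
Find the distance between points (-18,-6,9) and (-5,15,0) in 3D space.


dx=13, dy=21, dz=-9
d = sqrt(169+441+81) = sqrt(691) = 26.2869

26.2869


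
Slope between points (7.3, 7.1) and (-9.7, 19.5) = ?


dy = 19.5 - 7.1 = 12.4
dx = -9.7 - 7.3 = -17.0
m = 12.4/(-17.0) = -0.7294

m = -0.7294


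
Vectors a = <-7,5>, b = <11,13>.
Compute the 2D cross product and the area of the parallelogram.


cross = -7*13 - 5*11 = -91 - 55 = -146
Parallelogram area = |-146| = 146

cross = -146, parallelogram area = 146


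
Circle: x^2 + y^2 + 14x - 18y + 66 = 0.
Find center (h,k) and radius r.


h = -D/2 = -14/2 = -7
k = -E/2 = 18/2 = 9
r^2 = h^2 + k^2 - F = 49 + 81 - 66 = 64
r = 8

Center (-7, 9), radius = 8


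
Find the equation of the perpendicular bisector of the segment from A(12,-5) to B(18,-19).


Midpoint = (15, -12)
Slope of AB = dy/dx = -14/6 = -2.3333
Perp slope = -dx/dy = 6/14 = 0.4286
b = My - (perp slope)*Mx = -12 + (6*15)/(-14) = -12 - 6.4286 = -18.4286

y = 0.4286x - 18.4286


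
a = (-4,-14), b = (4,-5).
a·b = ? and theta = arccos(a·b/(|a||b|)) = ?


a·b = -4*4 - 14*(-5) = -16 + 70 = 54
|a| = sqrt(16+196) = 14.5602
|b| = sqrt(16+25) = 6.4031
cos(theta) = 54/(sqrt(212)*sqrt(41)) = 54/sqrt(8692) = 0.579207
theta = arccos(54/sqrt(8692)) = 54.6052 degrees

a·b = 54, theta = 54.6052 deg


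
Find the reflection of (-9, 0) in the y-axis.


Reflection rule for y-axis: (-x, y)
(-9, 0) -> (9, 0)

(9, 0)


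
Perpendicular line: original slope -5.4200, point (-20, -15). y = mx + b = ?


Perpendicular slope = -1/m1 = -1/(-5.4200) = 0.1845
b2 = y0 - m2*x0 = -15 - 20/(-5.4200) = -15 + 3.6900 = -11.3100

y = 0.1845x - 11.3100


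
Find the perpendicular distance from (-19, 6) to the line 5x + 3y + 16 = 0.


|5*(-19) + 3*6 + 16| = |-61| = 61
sqrt(25 + 9) = sqrt(34) = 5.8310
d = 61/sqrt(34) = 10.4614

10.4614


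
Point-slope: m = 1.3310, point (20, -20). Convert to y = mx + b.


y + 20 = 1.3310(x - 20)
y = 1.3310x - 20 - 1.3310*20
y = 1.3310x - 46.6200

y = 1.3310x - 46.6200


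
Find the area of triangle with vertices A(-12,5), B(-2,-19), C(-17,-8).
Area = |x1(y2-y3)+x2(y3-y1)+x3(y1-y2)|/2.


-12*(-19+ 8) = 132
-2*(-8-5) = 26
-17*(5+ 19) = -408
sum = -250
Area = |-250|/2 = 125.0000

125.0000 sq units


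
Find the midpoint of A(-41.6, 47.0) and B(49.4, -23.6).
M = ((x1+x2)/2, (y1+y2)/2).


Mx = (-41.6 + 49.4)/2 = 7.8/2 = 3.9000
My = (47.0 - 23.6)/2 = 23.4/2 = 11.7000

(3.9000, 11.7000)


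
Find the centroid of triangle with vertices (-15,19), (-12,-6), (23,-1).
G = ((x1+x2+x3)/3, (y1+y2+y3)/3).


Gx = (-15- 12+23)/3 = -4/3 = -1.3333
Gy = (19- 6- 1)/3 = 12/3 = 4.0000

G = (-1.3333, 4.0000)


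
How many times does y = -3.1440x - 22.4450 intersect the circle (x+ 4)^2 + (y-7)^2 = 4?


Substitute y = -3.1440x - 22.4450: (x+ 4)^2 + (-3.1440x- 22.4450-7)^2 = 4
Expand to Ax^2 + Bx + C = 0, where b-k = -29.445
A = 1+m^2 = 10.884736
B = 2(m(b-k) - h) = 2(-3.1440*(-29.445) + 4) = 193.15016
C = h^2 + (b-k)^2 - r^2 = 16 + 867.008025 - 4 = 879.008025
disc = B^2-4AC = 37306.9843 - 38271.0812 = -964.0969
disc < 0

0 intersection points


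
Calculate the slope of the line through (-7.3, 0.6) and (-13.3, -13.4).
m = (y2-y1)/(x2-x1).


dy = -13.4 - 0.6 = -14.0
dx = -13.3 + 7.3 = -6
m = -14.0/(-6) = 2.3333

m = 2.3333


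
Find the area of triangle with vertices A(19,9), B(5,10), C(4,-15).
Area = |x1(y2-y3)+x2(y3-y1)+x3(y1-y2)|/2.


19*(10+ 15) = 475
5*(-15-9) = -120
4*(9-10) = -4
sum = 351
Area = |351|/2 = 175.5000

175.5000 sq units


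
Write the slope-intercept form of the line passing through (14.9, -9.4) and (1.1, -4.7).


m = (4.7)/(-13.8) = -0.3406
b = y1 - m*x1 = -9.4 - (4.7*14.9)/(-13.8) = -9.4 + 5.0746 = -4.3254

y = -0.3406x - 4.3254


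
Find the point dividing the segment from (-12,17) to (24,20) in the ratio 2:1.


Px = (2*24 + 1*(-12))/3 = 36/3 = 12.0000
Py = (2*20 + 1*17)/3 = 57/3 = 19.0000

P = (12.0000, 19.0000)


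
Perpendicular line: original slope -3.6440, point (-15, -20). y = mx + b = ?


Perpendicular slope = -1/m1 = -1/(-3.6440) = 0.2744
b2 = y0 - m2*x0 = -20 - 15/(-3.6440) = -20 + 4.1164 = -15.8836

y = 0.2744x - 15.8836


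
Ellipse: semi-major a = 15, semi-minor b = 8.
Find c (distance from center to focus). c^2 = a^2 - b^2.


c^2 = 15^2 - 8^2 = 225 - 64 = 161
c = sqrt(161) = 12.6886

c = 12.6886


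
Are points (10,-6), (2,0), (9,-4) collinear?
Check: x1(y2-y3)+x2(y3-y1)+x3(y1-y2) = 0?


10*(0+ 4) + 2*(-4+ 6) + 9*(-6-0)
= 40 + 4 - 54 = -10

No, not collinear (determinant = -10)


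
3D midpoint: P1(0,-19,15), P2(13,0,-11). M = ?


Mx = (0+13)/2 = 6.5000
My = (-19+0)/2 = -9.5000
Mz = (15- 11)/2 = 2.0000

M = (6.5000, -9.5000, 2.0000)


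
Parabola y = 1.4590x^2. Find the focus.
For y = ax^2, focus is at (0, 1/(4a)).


a = 1.4590
4a = 5.8360
focus = (0, 1/5.8360) = (0, 0.1714)

Focus = (0, 0.1714)


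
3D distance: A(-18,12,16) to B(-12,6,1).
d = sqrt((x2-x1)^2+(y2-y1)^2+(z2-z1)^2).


dx=6, dy=-6, dz=-15
d = sqrt(36+36+225) = sqrt(297) = 17.2337

17.2337


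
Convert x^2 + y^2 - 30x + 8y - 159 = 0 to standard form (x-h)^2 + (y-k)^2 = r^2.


h = -D/2 = 30/2 = 15
k = -E/2 = -8/2 = -4
r^2 = h^2 + k^2 - F = 225 + 16 + 159 = 400
r = 20

Center (15, -4), radius = 20


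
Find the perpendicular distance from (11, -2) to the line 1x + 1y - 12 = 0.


|1*11 + 1*(-2) - 12| = |-3| = 3
sqrt(1 + 1) = sqrt(2) = 1.4142
d = 3/sqrt(2) = 2.1213

2.1213


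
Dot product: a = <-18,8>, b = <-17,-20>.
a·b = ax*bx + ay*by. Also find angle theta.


a·b = -18*(-17) + 8*(-20) = 306 - 160 = 146
|a| = sqrt(324+64) = 19.6977
|b| = sqrt(289+400) = 26.2488
cos(theta) = 146/(sqrt(388)*sqrt(689)) = 146/sqrt(267332) = 0.282376
theta = arccos(146/sqrt(267332)) = 73.5980 degrees

a·b = 146, theta = 73.5980 deg


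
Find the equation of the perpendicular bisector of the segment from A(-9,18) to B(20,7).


Midpoint = (5.5, 12.5)
Slope of AB = dy/dx = -11/29 = -0.3793
Perp slope = -dx/dy = 29/11 = 2.6364
b = My - (perp slope)*Mx = 12.5 + (29*5.5)/(-11) = 12.5 - 14.5000 = -2.0000

y = 2.6364x - 2.0000


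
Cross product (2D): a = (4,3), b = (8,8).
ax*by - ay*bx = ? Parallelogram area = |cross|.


cross = 4*8 - 3*8 = 32 - 24 = 8
Parallelogram area = |8| = 8

cross = 8, parallelogram area = 8


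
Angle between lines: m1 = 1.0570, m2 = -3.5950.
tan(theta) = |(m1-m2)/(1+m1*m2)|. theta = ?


m1-m2 = 4.652
1+m1*m2 = -2.799915
tan(theta) = |4.652/(-2.799915)| = 1.661479
theta = arctan(|4.652/(-2.799915)|) = 58.9574 degrees (acute angle)

58.9574 degrees


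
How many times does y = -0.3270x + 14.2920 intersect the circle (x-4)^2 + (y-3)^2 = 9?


Substitute y = -0.3270x + 14.2920: (x-4)^2 + (-0.3270x+14.2920-3)^2 = 9
Expand to Ax^2 + Bx + C = 0, where b-k = 11.292
A = 1+m^2 = 1.106929
B = 2(m(b-k) - h) = 2(-0.3270*11.292 - 4) = -15.384968
C = h^2 + (b-k)^2 - r^2 = 16 + 127.509264 - 9 = 134.509264
disc = B^2-4AC = 236.6972 - 595.5688 = -358.8716
disc < 0

0 intersection points


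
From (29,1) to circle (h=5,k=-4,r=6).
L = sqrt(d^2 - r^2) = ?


d = sqrt((29-5)^2 + (1+ 4)^2) = sqrt(576+25) = 24.5153
L = sqrt(601.0000 - 36) = sqrt(565.0000) = 23.7697

23.7697


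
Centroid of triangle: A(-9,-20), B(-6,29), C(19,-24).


Gx = (-9- 6+19)/3 = 4/3 = 1.3333
Gy = (-20+29- 24)/3 = -15/3 = -5.0000

G = (1.3333, -5.0000)


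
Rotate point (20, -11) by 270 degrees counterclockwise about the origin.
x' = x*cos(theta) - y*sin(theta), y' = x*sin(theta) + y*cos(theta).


cos(270) = 0, sin(270) = -1
x' = 20*0 + 11*(-1) = -11
y' = 20*(-1) - 11*0 = -20

(-11, -20)


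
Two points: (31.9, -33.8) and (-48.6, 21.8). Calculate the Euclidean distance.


dx = -48.6 - 31.9 = -80.5
dy = 21.8 + 33.8 = 55.6
d = sqrt(6480.25 + 3091.36) = sqrt(9571.61) = 97.8346

97.8346


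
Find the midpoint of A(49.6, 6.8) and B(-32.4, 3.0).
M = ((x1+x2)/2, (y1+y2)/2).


Mx = (49.6 - 32.4)/2 = 17.2/2 = 8.6000
My = (6.8 + 3.0)/2 = 9.8/2 = 4.9000

(8.6000, 4.9000)


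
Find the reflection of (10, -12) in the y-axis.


Reflection rule for y-axis: (-x, y)
(10, -12) -> (-10, -12)

(-10, -12)


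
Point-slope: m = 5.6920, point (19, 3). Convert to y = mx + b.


y - 3 = 5.6920(x - 19)
y = 5.6920x + 3 - 5.6920*19
y = 5.6920x - 105.1480

y = 5.6920x - 105.1480


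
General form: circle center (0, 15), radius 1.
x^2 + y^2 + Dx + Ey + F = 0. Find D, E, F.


(x-0)^2 + (y-15)^2 = 1^2
D = -2h = 0, E = -2k = -30
F = h^2+k^2-r^2 = 0+225-1 = 224

D = 0, E = -30, F = 224


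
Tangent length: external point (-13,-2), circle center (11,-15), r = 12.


d = sqrt((-13-11)^2 + (-2+ 15)^2) = sqrt(576+169) = 27.2947
L = sqrt(745.0000 - 144) = sqrt(601.0000) = 24.5153

24.5153


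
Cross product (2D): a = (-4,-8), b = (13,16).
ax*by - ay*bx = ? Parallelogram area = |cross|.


cross = -4*16 + 8*13 = -64 + 104 = 40
Parallelogram area = |40| = 40

cross = 40, parallelogram area = 40


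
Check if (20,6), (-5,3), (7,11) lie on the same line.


20*(3-11) - 5*(11-6) + 7*(6-3)
= -160 - 25 + 21 = -164

No, not collinear (determinant = -164)


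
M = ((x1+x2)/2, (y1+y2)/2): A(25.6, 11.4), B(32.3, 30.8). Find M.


Mx = (25.6 + 32.3)/2 = 57.9/2 = 28.9500
My = (11.4 + 30.8)/2 = 42.2/2 = 21.1000

(28.9500, 21.1000)


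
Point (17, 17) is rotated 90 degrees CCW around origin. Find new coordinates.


cos(90) = 0, sin(90) = 1
x' = 17*0 - 17*1 = -17
y' = 17*1 + 17*0 = 17

(-17, 17)


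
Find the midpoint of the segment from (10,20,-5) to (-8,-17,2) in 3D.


Mx = (10- 8)/2 = 1.0000
My = (20- 17)/2 = 1.5000
Mz = (-5+2)/2 = -1.5000

M = (1.0000, 1.5000, -1.5000)


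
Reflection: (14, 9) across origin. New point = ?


Reflection rule for origin: (-x, -y)
(14, 9) -> (-14, -9)

(-14, -9)


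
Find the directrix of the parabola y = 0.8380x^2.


a = 0.8380
1/(4a) = 0.2983
directrix: y = -0.2983 = -0.2983

y = -0.2983


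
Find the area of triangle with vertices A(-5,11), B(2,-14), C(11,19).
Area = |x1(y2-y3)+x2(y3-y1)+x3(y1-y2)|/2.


-5*(-14-19) = 165
2*(19-11) = 16
11*(11+ 14) = 275
sum = 456
Area = |456|/2 = 228.0000

228.0000 sq units


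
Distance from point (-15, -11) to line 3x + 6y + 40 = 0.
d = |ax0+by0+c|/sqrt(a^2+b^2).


|3*(-15) + 6*(-11) + 40| = |-71| = 71
sqrt(9 + 36) = sqrt(45) = 6.7082
d = 71/sqrt(45) = 10.5841

10.5841


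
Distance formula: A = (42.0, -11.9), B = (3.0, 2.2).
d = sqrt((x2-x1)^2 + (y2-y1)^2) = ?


dx = 3.0 - 42.0 = -39.0
dy = 2.2 + 11.9 = 14.1
d = sqrt(1521.0 + 198.81) = sqrt(1719.81) = 41.4706

41.4706


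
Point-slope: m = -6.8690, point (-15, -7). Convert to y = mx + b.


y + 7 = -6.8690(x + 15)
y = -6.8690x - 7 + 6.8690*(-15)
y = -6.8690x - 110.0350

y = -6.8690x - 110.0350


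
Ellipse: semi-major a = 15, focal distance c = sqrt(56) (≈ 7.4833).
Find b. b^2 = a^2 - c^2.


b^2 = 15^2 - (sqrt(56))^2 = 225 - 56 = 169
b = sqrt(169) = 13

b = 13


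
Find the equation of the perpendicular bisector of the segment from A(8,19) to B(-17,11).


Midpoint = (-4.5, 15)
Slope of AB = dy/dx = -8/(-25) = 0.3200
Perp slope = -dx/dy = -25/8 = -3.1250
b = My - (perp slope)*Mx = 15 + (-25*(-4.5))/(-8) = 15 - 14.0625 = 0.9375

y = -3.1250x + 0.9375


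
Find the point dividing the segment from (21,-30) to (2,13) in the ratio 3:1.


Px = (3*2 + 1*21)/4 = 27/4 = 6.7500
Py = (3*13 + 1*(-30))/4 = 9/4 = 2.2500

P = (6.7500, 2.2500)


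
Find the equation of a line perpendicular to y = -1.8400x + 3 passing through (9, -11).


Perpendicular slope = -1/m1 = -1/(-1.8400) = 0.5435
b2 = y0 - m2*x0 = -11 + 9/(-1.8400) = -11 - 4.8913 = -15.8913

y = 0.5435x - 15.8913


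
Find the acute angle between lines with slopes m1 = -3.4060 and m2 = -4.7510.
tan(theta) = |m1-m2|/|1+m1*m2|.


m1-m2 = 1.345
1+m1*m2 = 17.181906
tan(theta) = |1.345/17.181906| = 0.078280
theta = arctan(|1.345/17.181906|) = 4.4760 degrees (acute angle)

4.4760 degrees


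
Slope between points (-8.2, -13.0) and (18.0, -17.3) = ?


dy = -17.3 + 13.0 = -4.3
dx = 18.0 + 8.2 = 26.2
m = -4.3/26.2 = -0.1641

m = -0.1641


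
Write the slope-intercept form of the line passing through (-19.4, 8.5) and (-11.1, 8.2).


m = (-0.3)/(8.3) = -0.0361
b = y1 - m*x1 = 8.5 - (-0.3*(-19.4))/(8.3) = 8.5 - 0.7012 = 7.7988

y = -0.0361x + 7.7988


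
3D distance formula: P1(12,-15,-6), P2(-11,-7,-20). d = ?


dx=-23, dy=8, dz=-14
d = sqrt(529+64+196) = sqrt(789) = 28.0891

28.0891


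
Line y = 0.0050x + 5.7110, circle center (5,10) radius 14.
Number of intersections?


Substitute y = 0.0050x + 5.7110: (x-5)^2 + (0.0050x+5.7110-10)^2 = 196
Expand to Ax^2 + Bx + C = 0, where b-k = -4.289
A = 1+m^2 = 1.000025
B = 2(m(b-k) - h) = 2(0.0050*(-4.289) - 5) = -10.04289
C = h^2 + (b-k)^2 - r^2 = 25 + 18.395521 - 196 = -152.604479
disc = B^2-4AC = 100.8596 + 610.4332 = 711.2928
disc > 0

2 intersection points
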